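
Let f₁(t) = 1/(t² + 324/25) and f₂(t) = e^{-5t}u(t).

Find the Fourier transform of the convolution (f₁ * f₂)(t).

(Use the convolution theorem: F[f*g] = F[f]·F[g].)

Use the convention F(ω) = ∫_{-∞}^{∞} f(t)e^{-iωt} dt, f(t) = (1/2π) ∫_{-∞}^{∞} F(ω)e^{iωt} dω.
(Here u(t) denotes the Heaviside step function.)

F[f₁*f₂](ω) = \frac{5 \pi e^{- \frac{18 \left|{\omega}\right|}{5}}}{18 \left(i \omega + 5\right)}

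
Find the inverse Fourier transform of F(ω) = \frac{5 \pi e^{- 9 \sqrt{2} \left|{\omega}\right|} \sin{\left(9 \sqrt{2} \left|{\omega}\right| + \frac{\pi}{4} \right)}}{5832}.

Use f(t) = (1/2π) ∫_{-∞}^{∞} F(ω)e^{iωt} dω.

f(t) = \frac{5}{t^{4} + 104976}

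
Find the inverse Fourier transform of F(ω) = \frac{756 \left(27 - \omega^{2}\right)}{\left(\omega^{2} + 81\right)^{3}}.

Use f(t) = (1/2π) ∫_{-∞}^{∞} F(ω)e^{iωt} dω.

f(t) = 7 t^{2} e^{- 9 \left|{t}\right|}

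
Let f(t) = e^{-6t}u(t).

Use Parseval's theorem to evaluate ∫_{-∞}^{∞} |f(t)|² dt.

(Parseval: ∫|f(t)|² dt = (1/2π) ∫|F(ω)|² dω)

∫|f(t)|² dt = \frac{1}{12}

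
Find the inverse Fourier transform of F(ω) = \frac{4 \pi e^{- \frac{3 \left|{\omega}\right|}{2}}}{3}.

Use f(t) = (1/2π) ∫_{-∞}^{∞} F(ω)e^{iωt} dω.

f(t) = \frac{2}{t^{2} + \frac{9}{4}}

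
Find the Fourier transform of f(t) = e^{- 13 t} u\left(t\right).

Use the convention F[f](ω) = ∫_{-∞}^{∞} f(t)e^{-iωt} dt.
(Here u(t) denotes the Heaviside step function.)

F(ω) = \frac{1}{i \omega + 13}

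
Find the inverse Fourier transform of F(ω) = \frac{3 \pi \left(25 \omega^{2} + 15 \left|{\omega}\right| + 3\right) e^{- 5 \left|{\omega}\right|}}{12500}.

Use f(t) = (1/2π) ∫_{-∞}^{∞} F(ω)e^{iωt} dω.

f(t) = \frac{6}{\left(t^{2} + 25\right)^{3}}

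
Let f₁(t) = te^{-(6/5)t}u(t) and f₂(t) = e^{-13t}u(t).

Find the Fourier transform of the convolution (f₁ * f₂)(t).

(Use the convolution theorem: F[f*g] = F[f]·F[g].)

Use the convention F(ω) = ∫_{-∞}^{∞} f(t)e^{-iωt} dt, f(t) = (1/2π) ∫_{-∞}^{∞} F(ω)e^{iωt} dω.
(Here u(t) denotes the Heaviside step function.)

F[f₁*f₂](ω) = \frac{25}{\left(i \omega + 13\right) \left(5 i \omega + 6\right)^{2}}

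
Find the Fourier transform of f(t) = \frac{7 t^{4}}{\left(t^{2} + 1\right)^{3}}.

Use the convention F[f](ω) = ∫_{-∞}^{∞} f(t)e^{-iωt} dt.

F(ω) = \frac{7 \pi \left(\omega^{2} - 5 \left|{\omega}\right| + 3\right) e^{- \left|{\omega}\right|}}{8}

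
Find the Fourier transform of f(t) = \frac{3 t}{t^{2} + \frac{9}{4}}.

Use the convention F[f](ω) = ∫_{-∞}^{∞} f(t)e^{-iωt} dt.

F(ω) = - 3 i \pi e^{- \frac{3 \left|{\omega}\right|}{2}} \operatorname{sign}{\left(\omega \right)}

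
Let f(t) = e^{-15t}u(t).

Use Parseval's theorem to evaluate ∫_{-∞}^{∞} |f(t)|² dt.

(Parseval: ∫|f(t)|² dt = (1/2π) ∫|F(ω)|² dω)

∫|f(t)|² dt = \frac{1}{30}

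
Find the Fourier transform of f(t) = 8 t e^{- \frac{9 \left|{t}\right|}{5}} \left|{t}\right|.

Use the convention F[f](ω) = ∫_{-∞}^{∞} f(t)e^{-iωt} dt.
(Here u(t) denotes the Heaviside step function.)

F(ω) = \frac{20000 i \omega \left(25 \omega^{2} - 243\right)}{\left(25 \omega^{2} + 81\right)^{3}}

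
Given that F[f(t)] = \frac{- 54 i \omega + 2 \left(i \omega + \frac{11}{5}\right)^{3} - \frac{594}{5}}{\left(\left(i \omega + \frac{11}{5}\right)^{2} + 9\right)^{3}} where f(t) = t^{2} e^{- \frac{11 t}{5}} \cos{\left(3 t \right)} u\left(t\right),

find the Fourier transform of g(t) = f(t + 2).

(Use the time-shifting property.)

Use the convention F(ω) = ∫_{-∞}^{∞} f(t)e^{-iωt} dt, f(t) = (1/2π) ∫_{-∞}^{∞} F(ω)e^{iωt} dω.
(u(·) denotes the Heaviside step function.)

F[g](ω) = \frac{250 \left(- 3375 i \omega + \left(5 i \omega + 11\right)^{3} - 7425\right) e^{2 i \omega}}{\left(\left(5 i \omega + 11\right)^{2} + 225\right)^{3}}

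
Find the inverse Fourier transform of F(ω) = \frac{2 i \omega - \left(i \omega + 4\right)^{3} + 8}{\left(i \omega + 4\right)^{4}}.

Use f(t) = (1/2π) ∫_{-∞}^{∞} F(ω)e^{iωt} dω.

f(t) = \left(t^{2} - 1\right) e^{- 4 t} u\left(t\right)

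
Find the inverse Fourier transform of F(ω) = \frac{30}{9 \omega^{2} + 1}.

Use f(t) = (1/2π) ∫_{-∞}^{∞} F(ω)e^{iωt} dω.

f(t) = 5 e^{- \frac{\left|{t}\right|}{3}}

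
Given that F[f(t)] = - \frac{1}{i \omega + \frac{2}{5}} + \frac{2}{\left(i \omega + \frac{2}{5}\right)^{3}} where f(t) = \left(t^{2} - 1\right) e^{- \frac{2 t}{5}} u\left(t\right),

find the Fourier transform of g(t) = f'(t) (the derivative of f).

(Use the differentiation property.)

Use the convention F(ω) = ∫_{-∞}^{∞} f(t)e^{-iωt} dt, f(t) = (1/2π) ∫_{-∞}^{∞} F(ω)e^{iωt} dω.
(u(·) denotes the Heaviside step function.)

F[g](ω) = \frac{5 i \omega \left(250 i \omega - \left(5 i \omega + 2\right)^{3} + 100\right)}{\left(5 i \omega + 2\right)^{4}}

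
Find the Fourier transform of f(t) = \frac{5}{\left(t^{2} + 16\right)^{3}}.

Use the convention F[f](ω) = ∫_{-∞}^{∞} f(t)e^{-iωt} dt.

F(ω) = \frac{5 \pi \left(16 \omega^{2} + 12 \left|{\omega}\right| + 3\right) e^{- 4 \left|{\omega}\right|}}{8192}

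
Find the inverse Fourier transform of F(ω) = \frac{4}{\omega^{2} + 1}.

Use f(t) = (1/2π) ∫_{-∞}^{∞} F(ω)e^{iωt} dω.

f(t) = 2 e^{- \left|{t}\right|}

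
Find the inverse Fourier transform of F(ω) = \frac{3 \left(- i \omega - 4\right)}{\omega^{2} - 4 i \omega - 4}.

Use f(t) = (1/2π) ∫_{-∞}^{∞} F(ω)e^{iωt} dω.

f(t) = 3 \left(2 t + 1\right) e^{- 2 t} u\left(t\right)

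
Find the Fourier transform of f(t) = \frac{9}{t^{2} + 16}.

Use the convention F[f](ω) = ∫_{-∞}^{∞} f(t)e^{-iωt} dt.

F(ω) = \frac{9 \pi e^{- 4 \left|{\omega}\right|}}{4}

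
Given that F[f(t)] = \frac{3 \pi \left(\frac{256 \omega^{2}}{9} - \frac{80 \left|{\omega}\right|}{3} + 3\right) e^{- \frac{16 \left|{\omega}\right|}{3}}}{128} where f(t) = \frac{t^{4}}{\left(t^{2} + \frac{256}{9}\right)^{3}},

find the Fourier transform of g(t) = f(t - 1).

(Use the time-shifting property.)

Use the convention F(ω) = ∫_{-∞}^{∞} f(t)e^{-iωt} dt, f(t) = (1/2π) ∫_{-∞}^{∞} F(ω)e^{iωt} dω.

F[g](ω) = \frac{\pi \left(256 \omega^{2} - 240 \left|{\omega}\right| + 27\right) e^{- i \omega - \frac{16 \left|{\omega}\right|}{3}}}{384}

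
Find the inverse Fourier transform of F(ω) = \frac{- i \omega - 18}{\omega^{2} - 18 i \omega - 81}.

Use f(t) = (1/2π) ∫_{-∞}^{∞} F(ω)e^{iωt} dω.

f(t) = \left(9 t + 1\right) e^{- 9 t} u\left(t\right)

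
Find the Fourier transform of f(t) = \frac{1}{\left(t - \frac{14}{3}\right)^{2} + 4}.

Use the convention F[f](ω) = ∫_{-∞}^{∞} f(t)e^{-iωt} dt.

F(ω) = \frac{\pi e^{- \frac{14 i \omega}{3} - 2 \left|{\omega}\right|}}{2}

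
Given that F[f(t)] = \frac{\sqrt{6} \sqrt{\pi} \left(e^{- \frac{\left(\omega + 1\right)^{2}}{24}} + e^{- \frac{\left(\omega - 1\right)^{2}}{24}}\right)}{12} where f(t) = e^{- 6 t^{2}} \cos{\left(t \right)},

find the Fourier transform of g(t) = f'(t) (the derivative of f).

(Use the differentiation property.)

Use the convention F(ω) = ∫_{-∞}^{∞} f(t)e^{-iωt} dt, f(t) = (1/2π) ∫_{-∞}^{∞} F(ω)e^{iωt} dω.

F[g](ω) = \frac{\sqrt{6} i \sqrt{\pi} \omega \left(e^{\frac{\omega}{6}} + 1\right) e^{- \frac{\omega^{2}}{24} - \frac{\omega}{12} - \frac{1}{24}}}{12}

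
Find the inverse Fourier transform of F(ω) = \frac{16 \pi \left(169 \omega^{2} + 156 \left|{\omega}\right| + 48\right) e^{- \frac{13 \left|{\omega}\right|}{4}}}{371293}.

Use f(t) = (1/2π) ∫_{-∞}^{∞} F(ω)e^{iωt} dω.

f(t) = \frac{2}{\left(t^{2} + \frac{169}{16}\right)^{3}}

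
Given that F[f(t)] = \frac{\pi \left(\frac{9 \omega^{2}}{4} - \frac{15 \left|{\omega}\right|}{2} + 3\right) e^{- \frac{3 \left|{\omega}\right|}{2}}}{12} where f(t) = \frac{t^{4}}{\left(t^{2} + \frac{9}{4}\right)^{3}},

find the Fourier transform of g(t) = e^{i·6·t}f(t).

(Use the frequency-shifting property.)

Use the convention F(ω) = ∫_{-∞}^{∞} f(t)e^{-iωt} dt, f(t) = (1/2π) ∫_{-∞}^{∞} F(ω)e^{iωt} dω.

F[g](ω) = \frac{\pi \left(3 \left(\omega - 6\right)^{2} - 10 \left|{\omega - 6}\right| + 4\right) e^{- \frac{3 \left|{\omega - 6}\right|}{2}}}{16}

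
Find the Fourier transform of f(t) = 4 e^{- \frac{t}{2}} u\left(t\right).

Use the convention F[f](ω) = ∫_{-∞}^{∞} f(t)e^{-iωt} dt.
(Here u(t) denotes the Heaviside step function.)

F(ω) = \frac{8}{2 i \omega + 1}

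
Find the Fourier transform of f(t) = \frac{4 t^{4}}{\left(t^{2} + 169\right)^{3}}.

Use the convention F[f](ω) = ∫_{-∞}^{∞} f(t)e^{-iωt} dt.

F(ω) = \frac{\pi \left(169 \omega^{2} - 65 \left|{\omega}\right| + 3\right) e^{- 13 \left|{\omega}\right|}}{26}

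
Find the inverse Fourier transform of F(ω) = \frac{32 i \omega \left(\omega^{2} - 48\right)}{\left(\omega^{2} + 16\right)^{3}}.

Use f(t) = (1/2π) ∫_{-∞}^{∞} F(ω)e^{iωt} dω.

f(t) = 8 t e^{- 4 \left|{t}\right|} \left|{t}\right|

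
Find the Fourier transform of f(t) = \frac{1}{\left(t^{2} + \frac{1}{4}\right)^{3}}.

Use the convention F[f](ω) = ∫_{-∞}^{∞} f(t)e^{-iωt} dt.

F(ω) = \pi \left(\omega^{2} + 6 \left|{\omega}\right| + 12\right) e^{- \frac{\left|{\omega}\right|}{2}}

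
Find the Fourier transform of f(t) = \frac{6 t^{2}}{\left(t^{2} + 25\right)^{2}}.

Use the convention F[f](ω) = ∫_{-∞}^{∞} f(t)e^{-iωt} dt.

F(ω) = \frac{3 \pi \left(1 - 5 \left|{\omega}\right|\right) e^{- 5 \left|{\omega}\right|}}{5}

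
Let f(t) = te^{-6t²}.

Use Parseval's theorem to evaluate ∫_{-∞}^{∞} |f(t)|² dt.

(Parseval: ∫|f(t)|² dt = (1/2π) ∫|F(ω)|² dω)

∫|f(t)|² dt = \frac{\sqrt{3} \sqrt{\pi}}{144}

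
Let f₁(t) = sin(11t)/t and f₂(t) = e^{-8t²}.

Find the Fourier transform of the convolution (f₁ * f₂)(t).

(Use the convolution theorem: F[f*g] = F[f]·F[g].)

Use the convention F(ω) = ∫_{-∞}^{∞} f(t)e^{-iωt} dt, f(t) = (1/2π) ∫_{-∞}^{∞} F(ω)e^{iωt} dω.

F[f₁*f₂](ω) = \begin{cases} \frac{\sqrt{2} \pi^{\frac{3}{2}} e^{- \frac{\omega^{2}}{32}}}{4} & \text{for}\: \omega > -11 \wedge \omega < 11 \\0 & \text{otherwise} \end{cases}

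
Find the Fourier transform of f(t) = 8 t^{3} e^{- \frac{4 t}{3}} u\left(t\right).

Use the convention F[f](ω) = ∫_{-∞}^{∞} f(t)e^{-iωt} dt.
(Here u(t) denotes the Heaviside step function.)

F(ω) = \frac{3888}{\left(3 i \omega + 4\right)^{4}}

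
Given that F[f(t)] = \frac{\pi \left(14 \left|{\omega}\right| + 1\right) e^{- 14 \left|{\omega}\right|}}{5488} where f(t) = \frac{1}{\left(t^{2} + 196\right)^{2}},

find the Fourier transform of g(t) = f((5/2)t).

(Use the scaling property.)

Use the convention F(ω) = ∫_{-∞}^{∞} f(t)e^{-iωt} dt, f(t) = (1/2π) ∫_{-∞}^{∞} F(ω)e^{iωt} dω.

F[g](ω) = \frac{\pi \left(28 \left|{\omega}\right| + 5\right) e^{- \frac{28 \left|{\omega}\right|}{5}}}{68600}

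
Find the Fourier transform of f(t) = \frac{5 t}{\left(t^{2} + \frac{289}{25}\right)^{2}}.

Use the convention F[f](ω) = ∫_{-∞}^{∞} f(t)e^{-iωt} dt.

F(ω) = - \frac{25 i \pi \omega e^{- \frac{17 \left|{\omega}\right|}{5}}}{34}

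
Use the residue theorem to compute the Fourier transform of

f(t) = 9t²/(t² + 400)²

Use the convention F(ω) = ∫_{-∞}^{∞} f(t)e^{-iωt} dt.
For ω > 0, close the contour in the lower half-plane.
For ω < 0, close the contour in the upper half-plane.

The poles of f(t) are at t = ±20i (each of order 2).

Let g(z) = f(z)e^{-iωz}; for large |z| the factor e^{-iωz} decays in the lower half-plane when ω > 0 and in the upper half-plane when ω < 0.

Case ω > 0 (lower half-plane, clockwise contour ⇒ F(ω) = -2πi·ΣRes):
  Res_{z = - 20 i} g(z) = \frac{9 i \left(1 - 20 \omega\right) e^{- 20 \omega}}{80} (pole of order 2)
  F(ω) = -2πi·ΣRes = \frac{9 \pi \left(1 - 20 \omega\right) e^{- 20 \omega}}{40}

Case ω < 0 (upper half-plane, counterclockwise contour ⇒ F(ω) = +2πi·ΣRes):
  Res_{z = 20 i} g(z) = \frac{9 i \left(- 20 \omega - 1\right) e^{20 \omega}}{80} (pole of order 2)
  F(ω) = 2πi·ΣRes = \frac{9 \pi \left(20 \omega + 1\right) e^{20 \omega}}{40}

Both cases combine into a single formula in |ω|:

F(ω) = \frac{9 \pi \left(1 - 20 \left|{\omega}\right|\right) e^{- 20 \left|{\omega}\right|}}{40}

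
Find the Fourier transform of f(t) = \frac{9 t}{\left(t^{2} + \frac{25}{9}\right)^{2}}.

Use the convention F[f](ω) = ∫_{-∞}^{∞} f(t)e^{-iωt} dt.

F(ω) = - \frac{27 i \pi \omega e^{- \frac{5 \left|{\omega}\right|}{3}}}{10}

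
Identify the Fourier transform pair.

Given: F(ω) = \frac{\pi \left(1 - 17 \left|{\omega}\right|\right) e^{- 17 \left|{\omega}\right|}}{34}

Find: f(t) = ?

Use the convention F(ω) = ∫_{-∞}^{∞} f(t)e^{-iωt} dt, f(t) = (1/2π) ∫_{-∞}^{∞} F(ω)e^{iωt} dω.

f(t) = \frac{t^{2}}{\left(t^{2} + 289\right)^{2}}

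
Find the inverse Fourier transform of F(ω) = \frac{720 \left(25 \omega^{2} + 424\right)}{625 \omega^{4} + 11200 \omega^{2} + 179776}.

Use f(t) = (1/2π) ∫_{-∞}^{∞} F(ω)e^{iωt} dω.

f(t) = 4 e^{- \frac{18 \left|{t}\right|}{5}} \cos{\left(2 \left|{t}\right| \right)}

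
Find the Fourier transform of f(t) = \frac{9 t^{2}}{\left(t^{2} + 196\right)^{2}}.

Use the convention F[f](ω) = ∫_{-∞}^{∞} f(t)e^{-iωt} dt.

F(ω) = \frac{9 \pi \left(1 - 14 \left|{\omega}\right|\right) e^{- 14 \left|{\omega}\right|}}{28}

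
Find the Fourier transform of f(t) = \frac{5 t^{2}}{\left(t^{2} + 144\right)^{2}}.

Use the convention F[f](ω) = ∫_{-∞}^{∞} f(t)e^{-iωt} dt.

F(ω) = \frac{5 \pi \left(1 - 12 \left|{\omega}\right|\right) e^{- 12 \left|{\omega}\right|}}{24}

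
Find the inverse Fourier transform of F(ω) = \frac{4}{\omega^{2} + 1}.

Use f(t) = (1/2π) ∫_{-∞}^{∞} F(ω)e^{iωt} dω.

f(t) = 2 e^{- \left|{t}\right|}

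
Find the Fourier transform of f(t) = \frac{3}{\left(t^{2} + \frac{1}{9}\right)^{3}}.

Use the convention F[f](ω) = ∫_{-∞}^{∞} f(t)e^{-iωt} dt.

F(ω) = \frac{81 \pi \left(\omega^{2} + 9 \left|{\omega}\right| + 27\right) e^{- \frac{\left|{\omega}\right|}{3}}}{8}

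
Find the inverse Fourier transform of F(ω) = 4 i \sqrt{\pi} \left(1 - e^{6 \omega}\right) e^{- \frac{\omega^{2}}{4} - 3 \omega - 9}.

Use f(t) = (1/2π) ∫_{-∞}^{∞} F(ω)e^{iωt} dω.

f(t) = 8 e^{- t^{2}} \sin{\left(6 t \right)}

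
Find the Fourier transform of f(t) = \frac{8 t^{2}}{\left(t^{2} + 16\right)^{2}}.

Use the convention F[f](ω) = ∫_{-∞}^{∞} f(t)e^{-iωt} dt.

F(ω) = \pi \left(1 - 4 \left|{\omega}\right|\right) e^{- 4 \left|{\omega}\right|}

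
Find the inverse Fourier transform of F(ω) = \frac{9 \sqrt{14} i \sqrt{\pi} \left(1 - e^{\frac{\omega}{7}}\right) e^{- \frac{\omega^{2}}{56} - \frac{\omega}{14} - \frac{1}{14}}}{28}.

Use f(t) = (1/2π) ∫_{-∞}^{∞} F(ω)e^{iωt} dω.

f(t) = 9 e^{- 14 t^{2}} \sin{\left(2 t \right)}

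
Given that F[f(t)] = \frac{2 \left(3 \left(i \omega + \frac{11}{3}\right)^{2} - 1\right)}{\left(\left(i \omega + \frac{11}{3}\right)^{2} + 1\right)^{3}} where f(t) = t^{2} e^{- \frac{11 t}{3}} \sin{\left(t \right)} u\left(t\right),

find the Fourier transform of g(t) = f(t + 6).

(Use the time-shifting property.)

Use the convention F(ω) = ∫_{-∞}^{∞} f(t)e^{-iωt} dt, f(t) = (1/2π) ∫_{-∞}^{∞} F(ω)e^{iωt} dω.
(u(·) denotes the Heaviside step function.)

F[g](ω) = \frac{486 \left(\left(3 i \omega + 11\right)^{2} - 3\right) e^{6 i \omega}}{\left(\left(3 i \omega + 11\right)^{2} + 9\right)^{3}}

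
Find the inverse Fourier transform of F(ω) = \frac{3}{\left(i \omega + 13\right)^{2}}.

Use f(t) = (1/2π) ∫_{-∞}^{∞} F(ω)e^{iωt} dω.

f(t) = 3 t e^{- 13 t} u\left(t\right)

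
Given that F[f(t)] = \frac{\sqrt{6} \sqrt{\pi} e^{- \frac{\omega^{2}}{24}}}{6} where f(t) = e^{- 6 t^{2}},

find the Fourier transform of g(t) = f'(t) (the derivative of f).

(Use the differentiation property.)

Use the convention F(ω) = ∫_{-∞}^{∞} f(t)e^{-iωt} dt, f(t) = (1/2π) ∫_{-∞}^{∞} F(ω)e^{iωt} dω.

F[g](ω) = \frac{\sqrt{6} i \sqrt{\pi} \omega e^{- \frac{\omega^{2}}{24}}}{6}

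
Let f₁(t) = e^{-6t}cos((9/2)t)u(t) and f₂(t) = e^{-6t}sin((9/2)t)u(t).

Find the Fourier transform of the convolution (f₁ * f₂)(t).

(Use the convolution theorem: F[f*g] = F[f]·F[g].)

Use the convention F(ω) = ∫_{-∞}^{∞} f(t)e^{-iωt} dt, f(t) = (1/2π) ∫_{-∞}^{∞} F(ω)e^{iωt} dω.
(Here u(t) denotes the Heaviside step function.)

F[f₁*f₂](ω) = \frac{72 \left(i \omega + 6\right)}{\left(4 \left(i \omega + 6\right)^{2} + 81\right)^{2}}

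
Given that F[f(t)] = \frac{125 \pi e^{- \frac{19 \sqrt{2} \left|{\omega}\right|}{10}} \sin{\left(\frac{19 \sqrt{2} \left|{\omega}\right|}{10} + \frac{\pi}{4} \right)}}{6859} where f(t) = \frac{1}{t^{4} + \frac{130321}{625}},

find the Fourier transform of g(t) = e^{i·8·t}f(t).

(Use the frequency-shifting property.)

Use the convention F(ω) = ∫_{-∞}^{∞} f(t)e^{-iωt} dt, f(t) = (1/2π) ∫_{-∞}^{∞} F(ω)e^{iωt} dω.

F[g](ω) = \frac{125 \pi e^{- \frac{19 \sqrt{2} \left|{\omega - 8}\right|}{10}} \sin{\left(\frac{19 \sqrt{2} \left|{\omega - 8}\right|}{10} + \frac{\pi}{4} \right)}}{6859}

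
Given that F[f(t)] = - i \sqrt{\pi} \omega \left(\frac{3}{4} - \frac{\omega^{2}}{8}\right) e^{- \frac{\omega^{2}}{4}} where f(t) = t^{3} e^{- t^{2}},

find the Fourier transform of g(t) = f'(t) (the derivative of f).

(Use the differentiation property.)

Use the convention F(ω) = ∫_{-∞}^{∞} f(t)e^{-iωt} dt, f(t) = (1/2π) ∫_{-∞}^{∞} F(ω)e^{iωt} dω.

F[g](ω) = \frac{\sqrt{\pi} \omega^{2} \left(6 - \omega^{2}\right) e^{- \frac{\omega^{2}}{4}}}{8}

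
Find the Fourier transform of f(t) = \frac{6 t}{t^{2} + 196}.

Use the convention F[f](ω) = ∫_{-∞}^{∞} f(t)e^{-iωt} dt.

F(ω) = - 6 i \pi e^{- 14 \left|{\omega}\right|} \operatorname{sign}{\left(\omega \right)}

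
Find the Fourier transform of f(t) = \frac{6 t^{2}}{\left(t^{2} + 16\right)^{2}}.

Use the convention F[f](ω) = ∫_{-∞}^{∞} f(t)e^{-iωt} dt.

F(ω) = \frac{3 \pi \left(1 - 4 \left|{\omega}\right|\right) e^{- 4 \left|{\omega}\right|}}{4}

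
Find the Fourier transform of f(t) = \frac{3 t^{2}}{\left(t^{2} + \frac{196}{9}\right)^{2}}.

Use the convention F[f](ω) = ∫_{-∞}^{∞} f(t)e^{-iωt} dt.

F(ω) = \frac{3 \pi \left(3 - 14 \left|{\omega}\right|\right) e^{- \frac{14 \left|{\omega}\right|}{3}}}{28}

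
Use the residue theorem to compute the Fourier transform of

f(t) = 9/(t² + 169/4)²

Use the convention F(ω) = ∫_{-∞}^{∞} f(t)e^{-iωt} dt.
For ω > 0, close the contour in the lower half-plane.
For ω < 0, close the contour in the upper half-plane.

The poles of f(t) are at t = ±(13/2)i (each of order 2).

Let g(z) = f(z)e^{-iωz}; for large |z| the factor e^{-iωz} decays in the lower half-plane when ω > 0 and in the upper half-plane when ω < 0.

Case ω > 0 (lower half-plane, clockwise contour ⇒ F(ω) = -2πi·ΣRes):
  Res_{z = - \frac{13 i}{2}} g(z) = \frac{9 i \left(13 \omega + 2\right) e^{- \frac{13 \omega}{2}}}{2197} (pole of order 2)
  F(ω) = -2πi·ΣRes = \frac{18 \pi \left(13 \omega + 2\right) e^{- \frac{13 \omega}{2}}}{2197}

Case ω < 0 (upper half-plane, counterclockwise contour ⇒ F(ω) = +2πi·ΣRes):
  Res_{z = \frac{13 i}{2}} g(z) = \frac{9 i \left(13 \omega - 2\right) e^{\frac{13 \omega}{2}}}{2197} (pole of order 2)
  F(ω) = 2πi·ΣRes = \frac{18 \pi \left(2 - 13 \omega\right) e^{\frac{13 \omega}{2}}}{2197}

Both cases combine into a single formula in |ω|:

F(ω) = \frac{18 \pi \left(13 \left|{\omega}\right| + 2\right) e^{- \frac{13 \left|{\omega}\right|}{2}}}{2197}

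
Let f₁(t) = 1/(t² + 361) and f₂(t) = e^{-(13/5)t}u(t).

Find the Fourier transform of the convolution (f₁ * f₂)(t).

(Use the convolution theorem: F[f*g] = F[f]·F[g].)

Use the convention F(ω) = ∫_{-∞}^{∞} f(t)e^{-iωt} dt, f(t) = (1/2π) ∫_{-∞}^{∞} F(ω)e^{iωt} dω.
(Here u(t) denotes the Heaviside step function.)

F[f₁*f₂](ω) = \frac{5 \pi e^{- 19 \left|{\omega}\right|}}{19 \left(5 i \omega + 13\right)}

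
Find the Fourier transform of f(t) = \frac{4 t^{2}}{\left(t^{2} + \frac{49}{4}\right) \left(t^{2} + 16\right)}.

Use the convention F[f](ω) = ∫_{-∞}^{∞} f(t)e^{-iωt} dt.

F(ω) = \frac{64 \pi e^{- 4 \left|{\omega}\right|}}{15} - \frac{56 \pi e^{- \frac{7 \left|{\omega}\right|}{2}}}{15}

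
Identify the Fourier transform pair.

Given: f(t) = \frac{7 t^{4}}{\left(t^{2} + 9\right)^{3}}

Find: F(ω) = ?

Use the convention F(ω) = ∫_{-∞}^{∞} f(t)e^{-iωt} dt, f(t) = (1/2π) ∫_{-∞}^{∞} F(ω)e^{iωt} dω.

F(ω) = \frac{7 \pi \left(3 \omega^{2} - 5 \left|{\omega}\right| + 1\right) e^{- 3 \left|{\omega}\right|}}{8}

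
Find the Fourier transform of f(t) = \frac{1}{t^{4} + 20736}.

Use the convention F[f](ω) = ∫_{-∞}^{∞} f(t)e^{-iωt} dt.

F(ω) = \frac{\pi e^{- 6 \sqrt{2} \left|{\omega}\right|} \sin{\left(6 \sqrt{2} \left|{\omega}\right| + \frac{\pi}{4} \right)}}{1728}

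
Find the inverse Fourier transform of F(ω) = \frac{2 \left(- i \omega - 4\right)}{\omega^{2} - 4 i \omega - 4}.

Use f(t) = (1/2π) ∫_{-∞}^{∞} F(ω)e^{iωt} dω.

f(t) = 2 \left(2 t + 1\right) e^{- 2 t} u\left(t\right)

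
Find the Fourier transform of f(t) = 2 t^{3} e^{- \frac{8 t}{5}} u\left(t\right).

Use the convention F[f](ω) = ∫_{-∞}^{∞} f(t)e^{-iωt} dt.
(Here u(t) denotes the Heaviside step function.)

F(ω) = \frac{7500}{\left(5 i \omega + 8\right)^{4}}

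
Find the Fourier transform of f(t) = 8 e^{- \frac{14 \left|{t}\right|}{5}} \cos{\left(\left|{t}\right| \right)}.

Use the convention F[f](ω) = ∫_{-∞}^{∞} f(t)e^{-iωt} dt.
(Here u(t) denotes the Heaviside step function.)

F(ω) = \frac{1120 \left(25 \omega^{2} + 221\right)}{625 \omega^{4} + 8550 \omega^{2} + 48841}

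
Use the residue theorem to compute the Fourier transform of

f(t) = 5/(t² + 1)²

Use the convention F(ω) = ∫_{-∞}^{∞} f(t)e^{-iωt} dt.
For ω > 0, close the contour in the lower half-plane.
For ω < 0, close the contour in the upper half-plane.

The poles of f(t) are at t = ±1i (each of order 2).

Let g(z) = f(z)e^{-iωz}; for large |z| the factor e^{-iωz} decays in the lower half-plane when ω > 0 and in the upper half-plane when ω < 0.

Case ω > 0 (lower half-plane, clockwise contour ⇒ F(ω) = -2πi·ΣRes):
  Res_{z = - i} g(z) = \frac{5 i \left(\omega + 1\right) e^{- \omega}}{4} (pole of order 2)
  F(ω) = -2πi·ΣRes = \frac{5 \pi \left(\omega + 1\right) e^{- \omega}}{2}

Case ω < 0 (upper half-plane, counterclockwise contour ⇒ F(ω) = +2πi·ΣRes):
  Res_{z = i} g(z) = \frac{5 i \left(\omega - 1\right) e^{\omega}}{4} (pole of order 2)
  F(ω) = 2πi·ΣRes = \frac{5 \pi \left(1 - \omega\right) e^{\omega}}{2}

Both cases combine into a single formula in |ω|:

F(ω) = \frac{5 \pi \left(\left|{\omega}\right| + 1\right) e^{- \left|{\omega}\right|}}{2}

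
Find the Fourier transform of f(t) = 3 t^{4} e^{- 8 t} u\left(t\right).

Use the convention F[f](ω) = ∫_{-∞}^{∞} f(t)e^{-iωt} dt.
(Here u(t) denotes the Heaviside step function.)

F(ω) = \frac{72}{\left(i \omega + 8\right)^{5}}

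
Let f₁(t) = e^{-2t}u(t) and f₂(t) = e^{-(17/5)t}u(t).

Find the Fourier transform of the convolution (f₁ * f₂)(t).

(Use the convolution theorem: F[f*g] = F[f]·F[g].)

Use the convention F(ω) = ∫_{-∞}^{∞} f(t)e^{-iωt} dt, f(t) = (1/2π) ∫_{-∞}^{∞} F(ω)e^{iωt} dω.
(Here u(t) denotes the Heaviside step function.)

F[f₁*f₂](ω) = \frac{5}{\left(i \omega + 2\right) \left(5 i \omega + 17\right)}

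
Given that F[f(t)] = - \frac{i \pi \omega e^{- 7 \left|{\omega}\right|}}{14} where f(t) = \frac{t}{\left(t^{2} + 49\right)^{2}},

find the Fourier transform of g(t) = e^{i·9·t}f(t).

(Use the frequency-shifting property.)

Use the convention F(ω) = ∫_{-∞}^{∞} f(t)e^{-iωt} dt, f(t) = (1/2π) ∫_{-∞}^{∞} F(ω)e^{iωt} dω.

F[g](ω) = \frac{i \pi \left(9 - \omega\right) e^{- 7 \left|{\omega - 9}\right|}}{14}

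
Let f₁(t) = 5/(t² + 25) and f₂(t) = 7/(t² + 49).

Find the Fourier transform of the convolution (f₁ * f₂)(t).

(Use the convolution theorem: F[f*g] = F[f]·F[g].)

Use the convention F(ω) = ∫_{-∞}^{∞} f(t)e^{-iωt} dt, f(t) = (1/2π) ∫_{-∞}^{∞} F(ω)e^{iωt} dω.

F[f₁*f₂](ω) = \pi^{2} e^{- 12 \left|{\omega}\right|}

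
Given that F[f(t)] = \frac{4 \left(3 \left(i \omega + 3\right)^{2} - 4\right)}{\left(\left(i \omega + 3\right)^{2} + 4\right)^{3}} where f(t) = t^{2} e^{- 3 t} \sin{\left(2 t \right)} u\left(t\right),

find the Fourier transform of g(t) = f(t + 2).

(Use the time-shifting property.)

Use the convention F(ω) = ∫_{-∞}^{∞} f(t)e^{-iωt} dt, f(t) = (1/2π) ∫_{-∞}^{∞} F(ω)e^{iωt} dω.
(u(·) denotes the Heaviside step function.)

F[g](ω) = \frac{\left(12 \left(i \omega + 3\right)^{2} - 16\right) e^{2 i \omega}}{\left(\left(i \omega + 3\right)^{2} + 4\right)^{3}}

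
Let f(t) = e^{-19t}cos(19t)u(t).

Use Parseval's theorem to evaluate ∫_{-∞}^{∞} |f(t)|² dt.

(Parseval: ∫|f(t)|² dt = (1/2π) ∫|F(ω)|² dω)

∫|f(t)|² dt = \frac{3}{152}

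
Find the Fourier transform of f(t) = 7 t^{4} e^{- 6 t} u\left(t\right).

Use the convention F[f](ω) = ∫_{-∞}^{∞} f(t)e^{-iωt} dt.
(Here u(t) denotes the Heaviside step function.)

F(ω) = \frac{168}{\left(i \omega + 6\right)^{5}}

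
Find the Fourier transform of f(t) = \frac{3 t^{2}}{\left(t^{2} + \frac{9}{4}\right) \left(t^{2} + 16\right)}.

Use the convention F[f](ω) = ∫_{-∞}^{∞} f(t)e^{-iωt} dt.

F(ω) = \frac{48 \pi e^{- 4 \left|{\omega}\right|}}{55} - \frac{18 \pi e^{- \frac{3 \left|{\omega}\right|}{2}}}{55}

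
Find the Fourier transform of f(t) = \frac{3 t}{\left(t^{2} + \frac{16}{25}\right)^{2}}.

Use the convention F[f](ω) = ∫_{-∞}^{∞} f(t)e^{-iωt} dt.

F(ω) = - \frac{15 i \pi \omega e^{- \frac{4 \left|{\omega}\right|}{5}}}{8}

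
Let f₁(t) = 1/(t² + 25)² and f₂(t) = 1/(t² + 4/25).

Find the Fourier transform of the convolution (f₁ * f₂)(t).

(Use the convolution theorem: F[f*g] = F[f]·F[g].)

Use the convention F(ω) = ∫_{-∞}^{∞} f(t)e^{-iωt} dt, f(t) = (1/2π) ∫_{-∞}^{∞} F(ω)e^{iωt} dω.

F[f₁*f₂](ω) = \frac{\pi^{2} \left(5 \left|{\omega}\right| + 1\right) e^{- \frac{27 \left|{\omega}\right|}{5}}}{100}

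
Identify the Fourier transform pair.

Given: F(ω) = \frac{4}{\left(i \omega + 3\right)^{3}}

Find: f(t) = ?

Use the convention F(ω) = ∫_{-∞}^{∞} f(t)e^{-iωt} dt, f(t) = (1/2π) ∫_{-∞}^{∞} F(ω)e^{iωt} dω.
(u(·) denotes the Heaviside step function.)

f(t) = 2 t^{2} e^{- 3 t} u\left(t\right)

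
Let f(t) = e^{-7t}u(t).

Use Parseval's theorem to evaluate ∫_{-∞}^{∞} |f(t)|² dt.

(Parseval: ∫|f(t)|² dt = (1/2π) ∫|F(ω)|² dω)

∫|f(t)|² dt = \frac{1}{14}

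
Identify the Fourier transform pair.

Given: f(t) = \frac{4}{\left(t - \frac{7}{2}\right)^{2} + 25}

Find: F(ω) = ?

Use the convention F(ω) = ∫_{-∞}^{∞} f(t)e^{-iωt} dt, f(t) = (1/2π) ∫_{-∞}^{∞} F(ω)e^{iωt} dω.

F(ω) = \frac{4 \pi e^{- \frac{7 i \omega}{2} - 5 \left|{\omega}\right|}}{5}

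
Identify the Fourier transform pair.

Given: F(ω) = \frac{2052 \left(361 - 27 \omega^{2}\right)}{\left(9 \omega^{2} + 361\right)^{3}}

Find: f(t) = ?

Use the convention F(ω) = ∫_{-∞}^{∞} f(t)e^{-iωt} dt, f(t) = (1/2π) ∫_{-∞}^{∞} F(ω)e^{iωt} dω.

f(t) = t^{2} e^{- \frac{19 \left|{t}\right|}{3}}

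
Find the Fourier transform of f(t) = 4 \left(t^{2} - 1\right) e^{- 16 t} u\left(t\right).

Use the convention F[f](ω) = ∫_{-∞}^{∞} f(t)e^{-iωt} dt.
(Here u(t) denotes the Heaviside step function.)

F(ω) = \frac{4 \left(2 i \omega - \left(i \omega + 16\right)^{3} + 32\right)}{\left(i \omega + 16\right)^{4}}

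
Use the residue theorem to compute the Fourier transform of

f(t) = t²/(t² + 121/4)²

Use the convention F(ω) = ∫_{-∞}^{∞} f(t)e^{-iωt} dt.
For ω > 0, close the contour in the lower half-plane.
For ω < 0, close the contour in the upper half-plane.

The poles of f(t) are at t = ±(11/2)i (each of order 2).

Let g(z) = f(z)e^{-iωz}; for large |z| the factor e^{-iωz} decays in the lower half-plane when ω > 0 and in the upper half-plane when ω < 0.

Case ω > 0 (lower half-plane, clockwise contour ⇒ F(ω) = -2πi·ΣRes):
  Res_{z = - \frac{11 i}{2}} g(z) = \frac{i \left(2 - 11 \omega\right) e^{- \frac{11 \omega}{2}}}{44} (pole of order 2)
  F(ω) = -2πi·ΣRes = \frac{\pi \left(2 - 11 \omega\right) e^{- \frac{11 \omega}{2}}}{22}

Case ω < 0 (upper half-plane, counterclockwise contour ⇒ F(ω) = +2πi·ΣRes):
  Res_{z = \frac{11 i}{2}} g(z) = \frac{i \left(- 11 \omega - 2\right) e^{\frac{11 \omega}{2}}}{44} (pole of order 2)
  F(ω) = 2πi·ΣRes = \frac{\pi \left(11 \omega + 2\right) e^{\frac{11 \omega}{2}}}{22}

Both cases combine into a single formula in |ω|:

F(ω) = \frac{\pi \left(2 - 11 \left|{\omega}\right|\right) e^{- \frac{11 \left|{\omega}\right|}{2}}}{22}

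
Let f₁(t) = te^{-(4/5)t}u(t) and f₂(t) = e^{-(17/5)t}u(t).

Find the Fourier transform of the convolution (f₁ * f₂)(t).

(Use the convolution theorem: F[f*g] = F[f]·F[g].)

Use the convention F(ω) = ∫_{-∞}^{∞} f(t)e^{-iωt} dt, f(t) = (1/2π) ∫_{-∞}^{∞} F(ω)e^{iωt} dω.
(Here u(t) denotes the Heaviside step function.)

F[f₁*f₂](ω) = \frac{125}{\left(5 i \omega + 4\right)^{2} \left(5 i \omega + 17\right)}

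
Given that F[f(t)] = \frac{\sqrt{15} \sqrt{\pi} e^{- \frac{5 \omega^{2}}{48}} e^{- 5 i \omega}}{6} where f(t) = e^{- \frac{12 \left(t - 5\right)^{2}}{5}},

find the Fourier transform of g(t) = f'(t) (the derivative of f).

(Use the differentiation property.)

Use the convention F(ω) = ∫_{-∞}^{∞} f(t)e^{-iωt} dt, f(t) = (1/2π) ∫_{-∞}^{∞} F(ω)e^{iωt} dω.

F[g](ω) = \frac{\sqrt{15} i \sqrt{\pi} \omega e^{- 5 \omega \left(\frac{\omega}{48} + i\right)}}{6}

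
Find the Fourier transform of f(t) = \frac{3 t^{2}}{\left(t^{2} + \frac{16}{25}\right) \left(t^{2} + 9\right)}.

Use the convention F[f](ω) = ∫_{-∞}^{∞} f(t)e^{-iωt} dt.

F(ω) = \frac{225 \pi e^{- 3 \left|{\omega}\right|}}{209} - \frac{60 \pi e^{- \frac{4 \left|{\omega}\right|}{5}}}{209}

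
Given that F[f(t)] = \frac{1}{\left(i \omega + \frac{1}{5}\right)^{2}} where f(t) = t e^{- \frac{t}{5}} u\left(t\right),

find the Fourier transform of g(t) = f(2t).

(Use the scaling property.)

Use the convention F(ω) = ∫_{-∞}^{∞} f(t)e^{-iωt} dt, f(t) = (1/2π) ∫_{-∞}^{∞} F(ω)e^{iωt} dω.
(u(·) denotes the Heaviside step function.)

F[g](ω) = \frac{50}{\left(5 i \omega + 2\right)^{2}}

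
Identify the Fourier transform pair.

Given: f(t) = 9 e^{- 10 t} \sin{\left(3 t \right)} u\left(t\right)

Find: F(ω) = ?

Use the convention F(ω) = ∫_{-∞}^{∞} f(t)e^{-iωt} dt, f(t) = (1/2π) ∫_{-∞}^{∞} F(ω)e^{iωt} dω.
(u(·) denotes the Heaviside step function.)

F(ω) = \frac{27}{\left(i \omega + 10\right)^{2} + 9}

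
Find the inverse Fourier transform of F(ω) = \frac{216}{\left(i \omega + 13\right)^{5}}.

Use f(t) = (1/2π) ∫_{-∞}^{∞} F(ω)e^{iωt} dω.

f(t) = 9 t^{4} e^{- 13 t} u\left(t\right)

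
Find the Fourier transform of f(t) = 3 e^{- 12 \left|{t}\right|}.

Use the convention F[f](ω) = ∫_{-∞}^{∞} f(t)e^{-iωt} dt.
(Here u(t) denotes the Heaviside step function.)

F(ω) = \frac{72}{\omega^{2} + 144}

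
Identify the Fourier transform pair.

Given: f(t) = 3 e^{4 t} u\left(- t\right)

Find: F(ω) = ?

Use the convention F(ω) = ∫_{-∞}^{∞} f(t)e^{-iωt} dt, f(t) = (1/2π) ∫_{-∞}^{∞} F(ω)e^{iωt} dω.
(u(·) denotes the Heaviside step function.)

F(ω) = - \frac{3}{i \omega - 4}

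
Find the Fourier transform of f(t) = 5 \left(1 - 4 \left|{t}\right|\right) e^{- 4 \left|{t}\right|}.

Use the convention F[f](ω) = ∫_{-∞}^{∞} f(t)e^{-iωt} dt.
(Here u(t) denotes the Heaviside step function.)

F(ω) = \frac{80 \omega^{2}}{\left(\omega^{2} + 16\right)^{2}}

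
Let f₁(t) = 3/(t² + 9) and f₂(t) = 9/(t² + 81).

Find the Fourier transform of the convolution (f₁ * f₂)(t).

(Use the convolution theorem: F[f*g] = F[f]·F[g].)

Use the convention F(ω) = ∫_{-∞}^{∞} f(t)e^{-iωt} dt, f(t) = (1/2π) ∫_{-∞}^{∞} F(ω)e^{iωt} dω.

F[f₁*f₂](ω) = \pi^{2} e^{- 12 \left|{\omega}\right|}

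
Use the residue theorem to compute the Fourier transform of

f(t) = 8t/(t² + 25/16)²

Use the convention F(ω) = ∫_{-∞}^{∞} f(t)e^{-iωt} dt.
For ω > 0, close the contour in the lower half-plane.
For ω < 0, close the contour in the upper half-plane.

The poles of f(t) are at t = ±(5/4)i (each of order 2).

Let g(z) = f(z)e^{-iωz}; for large |z| the factor e^{-iωz} decays in the lower half-plane when ω > 0 and in the upper half-plane when ω < 0.

Case ω > 0 (lower half-plane, clockwise contour ⇒ F(ω) = -2πi·ΣRes):
  Res_{z = - \frac{5 i}{4}} g(z) = \frac{8 \omega e^{- \frac{5 \omega}{4}}}{5} (pole of order 2)
  F(ω) = -2πi·ΣRes = - \frac{16 i \pi \omega e^{- \frac{5 \omega}{4}}}{5}

Case ω < 0 (upper half-plane, counterclockwise contour ⇒ F(ω) = +2πi·ΣRes):
  Res_{z = \frac{5 i}{4}} g(z) = - \frac{8 \omega e^{\frac{5 \omega}{4}}}{5} (pole of order 2)
  F(ω) = 2πi·ΣRes = - \frac{16 i \pi \omega e^{\frac{5 \omega}{4}}}{5}

Both cases combine into a single formula in |ω|:

F(ω) = - \frac{16 i \pi \omega e^{- \frac{5 \left|{\omega}\right|}{4}}}{5}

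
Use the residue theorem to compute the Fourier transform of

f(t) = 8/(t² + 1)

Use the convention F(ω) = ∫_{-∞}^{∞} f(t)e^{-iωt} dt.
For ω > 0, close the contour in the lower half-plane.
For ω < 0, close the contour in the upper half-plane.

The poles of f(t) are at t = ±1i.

Let g(z) = f(z)e^{-iωz}; for large |z| the factor e^{-iωz} decays in the lower half-plane when ω > 0 and in the upper half-plane when ω < 0.

Case ω > 0 (lower half-plane, clockwise contour ⇒ F(ω) = -2πi·ΣRes):
  Res_{z = - i} g(z) = 4 i e^{- \omega}
  F(ω) = -2πi·ΣRes = 8 \pi e^{- \omega}

Case ω < 0 (upper half-plane, counterclockwise contour ⇒ F(ω) = +2πi·ΣRes):
  Res_{z = i} g(z) = - 4 i e^{\omega}
  F(ω) = 2πi·ΣRes = 8 \pi e^{\omega}

Both cases combine into a single formula in |ω|:

F(ω) = 8 \pi e^{- \left|{\omega}\right|}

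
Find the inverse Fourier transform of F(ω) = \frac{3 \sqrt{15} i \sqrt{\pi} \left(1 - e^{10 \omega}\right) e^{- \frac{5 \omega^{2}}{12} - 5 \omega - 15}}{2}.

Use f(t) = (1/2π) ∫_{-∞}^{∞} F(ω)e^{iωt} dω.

f(t) = 9 e^{- \frac{3 t^{2}}{5}} \sin{\left(6 t \right)}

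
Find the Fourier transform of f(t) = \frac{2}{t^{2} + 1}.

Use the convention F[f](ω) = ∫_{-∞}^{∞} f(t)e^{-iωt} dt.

F(ω) = 2 \pi e^{- \left|{\omega}\right|}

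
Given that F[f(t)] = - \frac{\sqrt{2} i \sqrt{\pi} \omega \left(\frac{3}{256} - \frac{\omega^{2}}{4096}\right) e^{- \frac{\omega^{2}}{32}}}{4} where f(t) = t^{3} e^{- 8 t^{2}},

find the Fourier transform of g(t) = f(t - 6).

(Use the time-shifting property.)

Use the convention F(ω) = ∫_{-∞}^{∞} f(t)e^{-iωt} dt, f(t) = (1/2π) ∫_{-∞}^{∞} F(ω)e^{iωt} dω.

F[g](ω) = \frac{\sqrt{2} i \sqrt{\pi} \omega \left(\omega^{2} - 48\right) e^{- \frac{\omega \left(\omega + 192 i\right)}{32}}}{16384}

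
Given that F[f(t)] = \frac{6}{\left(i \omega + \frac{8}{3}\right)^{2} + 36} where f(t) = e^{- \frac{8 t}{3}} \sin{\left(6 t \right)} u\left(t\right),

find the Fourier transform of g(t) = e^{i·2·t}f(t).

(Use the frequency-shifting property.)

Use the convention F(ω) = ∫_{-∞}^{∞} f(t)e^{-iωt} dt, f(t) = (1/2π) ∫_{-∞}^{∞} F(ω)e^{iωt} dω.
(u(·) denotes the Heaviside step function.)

F[g](ω) = \frac{54}{\left(3 i \left(\omega - 2\right) + 8\right)^{2} + 324}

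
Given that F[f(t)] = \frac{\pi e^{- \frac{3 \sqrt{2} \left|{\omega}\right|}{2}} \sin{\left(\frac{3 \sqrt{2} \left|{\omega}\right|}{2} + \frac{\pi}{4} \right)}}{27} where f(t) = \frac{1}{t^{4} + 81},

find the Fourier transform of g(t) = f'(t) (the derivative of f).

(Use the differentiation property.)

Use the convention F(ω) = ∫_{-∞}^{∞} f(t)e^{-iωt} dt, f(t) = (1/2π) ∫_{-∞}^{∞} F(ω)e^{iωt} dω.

F[g](ω) = \frac{i \pi \omega e^{- \frac{3 \sqrt{2} \left|{\omega}\right|}{2}} \sin{\left(\frac{3 \sqrt{2} \left|{\omega}\right|}{2} + \frac{\pi}{4} \right)}}{27}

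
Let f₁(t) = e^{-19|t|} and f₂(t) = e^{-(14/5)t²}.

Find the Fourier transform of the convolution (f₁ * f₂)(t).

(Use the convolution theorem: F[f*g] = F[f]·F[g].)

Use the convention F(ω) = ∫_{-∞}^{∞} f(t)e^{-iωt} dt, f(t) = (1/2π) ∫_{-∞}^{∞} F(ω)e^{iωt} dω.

F[f₁*f₂](ω) = \frac{19 \sqrt{70} \sqrt{\pi} e^{- \frac{5 \omega^{2}}{56}}}{7 \left(\omega^{2} + 361\right)}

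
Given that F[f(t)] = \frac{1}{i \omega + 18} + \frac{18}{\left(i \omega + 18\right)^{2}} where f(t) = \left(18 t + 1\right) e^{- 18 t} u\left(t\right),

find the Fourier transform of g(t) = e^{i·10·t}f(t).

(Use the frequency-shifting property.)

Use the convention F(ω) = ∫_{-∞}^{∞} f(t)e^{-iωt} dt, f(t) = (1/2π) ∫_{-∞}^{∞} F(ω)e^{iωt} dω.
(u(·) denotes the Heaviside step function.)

F[g](ω) = \frac{18 i \left(\omega - 10\right) + \left(i \left(\omega - 10\right) + 18\right)^{2} + 324}{\left(i \left(\omega - 10\right) + 18\right)^{3}}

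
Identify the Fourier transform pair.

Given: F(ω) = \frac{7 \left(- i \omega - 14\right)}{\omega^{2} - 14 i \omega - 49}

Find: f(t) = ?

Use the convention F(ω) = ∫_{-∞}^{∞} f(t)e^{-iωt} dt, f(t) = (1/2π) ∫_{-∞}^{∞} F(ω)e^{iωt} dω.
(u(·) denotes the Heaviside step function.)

f(t) = 7 \left(7 t + 1\right) e^{- 7 t} u\left(t\right)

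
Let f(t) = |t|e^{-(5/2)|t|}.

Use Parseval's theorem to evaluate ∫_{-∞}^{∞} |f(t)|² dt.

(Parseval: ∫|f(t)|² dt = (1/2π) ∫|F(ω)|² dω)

∫|f(t)|² dt = \frac{4}{125}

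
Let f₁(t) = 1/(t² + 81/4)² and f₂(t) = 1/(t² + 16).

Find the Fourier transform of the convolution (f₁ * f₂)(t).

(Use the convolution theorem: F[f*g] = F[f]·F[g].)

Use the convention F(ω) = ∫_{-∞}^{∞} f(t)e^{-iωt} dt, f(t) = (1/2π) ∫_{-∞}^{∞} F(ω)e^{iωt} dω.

F[f₁*f₂](ω) = \frac{\pi^{2} \left(9 \left|{\omega}\right| + 2\right) e^{- \frac{17 \left|{\omega}\right|}{2}}}{1458}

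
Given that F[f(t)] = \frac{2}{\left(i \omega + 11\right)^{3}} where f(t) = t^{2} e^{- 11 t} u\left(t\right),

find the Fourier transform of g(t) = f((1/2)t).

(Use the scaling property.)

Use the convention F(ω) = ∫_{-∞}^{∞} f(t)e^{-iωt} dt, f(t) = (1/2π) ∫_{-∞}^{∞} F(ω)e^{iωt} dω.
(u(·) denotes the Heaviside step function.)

F[g](ω) = \frac{4}{\left(2 i \omega + 11\right)^{3}}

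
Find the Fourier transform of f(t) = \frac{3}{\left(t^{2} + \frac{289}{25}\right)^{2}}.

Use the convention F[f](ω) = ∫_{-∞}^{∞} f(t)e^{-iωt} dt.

F(ω) = \frac{75 \pi \left(17 \left|{\omega}\right| + 5\right) e^{- \frac{17 \left|{\omega}\right|}{5}}}{9826}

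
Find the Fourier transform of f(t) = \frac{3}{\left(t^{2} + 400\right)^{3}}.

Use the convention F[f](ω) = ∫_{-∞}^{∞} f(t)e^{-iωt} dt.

F(ω) = \frac{3 \pi \left(400 \omega^{2} + 60 \left|{\omega}\right| + 3\right) e^{- 20 \left|{\omega}\right|}}{25600000}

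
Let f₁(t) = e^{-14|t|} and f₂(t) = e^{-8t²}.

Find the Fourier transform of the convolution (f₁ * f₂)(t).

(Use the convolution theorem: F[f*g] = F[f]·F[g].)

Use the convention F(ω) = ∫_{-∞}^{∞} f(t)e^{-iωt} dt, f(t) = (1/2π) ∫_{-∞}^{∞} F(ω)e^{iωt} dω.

F[f₁*f₂](ω) = \frac{7 \sqrt{2} \sqrt{\pi} e^{- \frac{\omega^{2}}{32}}}{\omega^{2} + 196}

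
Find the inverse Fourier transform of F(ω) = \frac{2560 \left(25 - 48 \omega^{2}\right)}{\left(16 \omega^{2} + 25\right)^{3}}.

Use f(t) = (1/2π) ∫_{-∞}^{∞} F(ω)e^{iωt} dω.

f(t) = 2 t^{2} e^{- \frac{5 \left|{t}\right|}{4}}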